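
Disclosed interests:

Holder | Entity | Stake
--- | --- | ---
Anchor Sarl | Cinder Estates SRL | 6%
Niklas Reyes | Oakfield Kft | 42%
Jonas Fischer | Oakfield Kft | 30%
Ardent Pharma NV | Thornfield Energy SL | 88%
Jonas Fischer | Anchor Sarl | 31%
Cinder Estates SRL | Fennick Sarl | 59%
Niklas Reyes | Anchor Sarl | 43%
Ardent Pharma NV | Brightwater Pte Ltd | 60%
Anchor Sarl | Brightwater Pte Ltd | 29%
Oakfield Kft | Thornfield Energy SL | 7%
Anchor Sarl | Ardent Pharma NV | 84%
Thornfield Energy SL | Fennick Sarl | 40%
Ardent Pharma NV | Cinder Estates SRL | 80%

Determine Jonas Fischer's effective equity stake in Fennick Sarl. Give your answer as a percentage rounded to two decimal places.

Jonas reaches Fennick along 4 paths.
Via Anchor → Ardent → Cinder: 31% × 84% × 80% × 59% = 12.29088%.
Via Anchor → Cinder: 31% × 6% × 59% = 1.0974%.
Via Anchor → Ardent → Thornfield: 31% × 84% × 88% × 40% = 9.16608%.
Via Oakfield → Thornfield: 30% × 7% × 40% = 0.84%.
Total: 12.29088% + 1.0974% + 9.16608% + 0.84% = 23.39436%.
Rounded: 23.39%.

23.39%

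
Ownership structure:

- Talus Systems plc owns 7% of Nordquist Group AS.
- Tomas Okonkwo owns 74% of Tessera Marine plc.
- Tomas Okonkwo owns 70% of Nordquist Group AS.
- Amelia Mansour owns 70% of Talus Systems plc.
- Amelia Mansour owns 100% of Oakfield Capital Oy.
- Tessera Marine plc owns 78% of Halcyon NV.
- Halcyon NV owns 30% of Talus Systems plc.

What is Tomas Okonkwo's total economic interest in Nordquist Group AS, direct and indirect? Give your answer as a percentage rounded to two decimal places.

71.21%

Tomas reaches Nordquist along 2 paths.
Direct stake: 70% = 70%.
Via Tessera → Halcyon → Talus: 74% × 78% × 30% × 7% = 1.21212%.
Total: 70% + 1.21212% = 71.21212%.
Rounded: 71.21%.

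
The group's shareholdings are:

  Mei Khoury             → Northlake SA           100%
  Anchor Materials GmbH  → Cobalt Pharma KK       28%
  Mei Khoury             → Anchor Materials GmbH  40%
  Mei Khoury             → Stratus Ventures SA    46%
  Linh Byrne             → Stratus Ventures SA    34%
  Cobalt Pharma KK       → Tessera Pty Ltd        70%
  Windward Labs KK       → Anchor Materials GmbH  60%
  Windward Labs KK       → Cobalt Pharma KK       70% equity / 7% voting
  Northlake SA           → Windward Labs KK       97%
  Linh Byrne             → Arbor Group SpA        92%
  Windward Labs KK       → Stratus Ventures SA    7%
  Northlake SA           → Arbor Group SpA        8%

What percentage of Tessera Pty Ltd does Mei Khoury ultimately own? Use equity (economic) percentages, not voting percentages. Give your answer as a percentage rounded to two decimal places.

66.78%

Mei reaches Tessera along 3 paths.
Via Northlake → Windward → Cobalt: 100% × 97% × 70% × 70% = 47.53%.
Via Northlake → Windward → Anchor → Cobalt: 100% × 97% × 60% × 28% × 70% = 11.4072%.
Via Anchor → Cobalt: 40% × 28% × 70% = 7.84%.
Total: 47.53% + 11.4072% + 7.84% = 66.7772%.
Rounded: 66.78%.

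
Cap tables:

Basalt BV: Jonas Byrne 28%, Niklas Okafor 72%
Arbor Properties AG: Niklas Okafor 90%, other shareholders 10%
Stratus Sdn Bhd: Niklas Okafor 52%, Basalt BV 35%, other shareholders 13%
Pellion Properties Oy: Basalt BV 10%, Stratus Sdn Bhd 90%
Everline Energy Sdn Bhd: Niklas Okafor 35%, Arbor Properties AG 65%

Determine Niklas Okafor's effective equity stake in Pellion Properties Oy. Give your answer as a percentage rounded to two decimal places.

Niklas reaches Pellion along 3 paths.
Via Basalt: 72% × 10% = 7.2%.
Via Stratus: 52% × 90% = 46.8%.
Via Basalt → Stratus: 72% × 35% × 90% = 22.68%.
Total: 7.2% + 46.8% + 22.68% = 76.68%.

76.68%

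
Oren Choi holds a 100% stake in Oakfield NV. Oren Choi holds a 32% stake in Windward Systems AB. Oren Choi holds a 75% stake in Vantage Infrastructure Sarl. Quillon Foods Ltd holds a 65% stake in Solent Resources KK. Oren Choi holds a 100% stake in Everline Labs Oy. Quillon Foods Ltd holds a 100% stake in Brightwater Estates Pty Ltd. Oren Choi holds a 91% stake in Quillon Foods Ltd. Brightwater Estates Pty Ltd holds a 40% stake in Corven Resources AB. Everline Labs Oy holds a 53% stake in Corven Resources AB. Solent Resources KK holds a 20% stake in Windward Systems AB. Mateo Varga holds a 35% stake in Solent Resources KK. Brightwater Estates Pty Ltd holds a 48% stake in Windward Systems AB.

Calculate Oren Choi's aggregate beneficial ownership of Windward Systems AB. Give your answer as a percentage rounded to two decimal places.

87.51%

Oren reaches Windward along 3 paths.
Via Quillon → Solent: 91% × 65% × 20% = 11.83%.
Direct stake: 32% = 32%.
Via Quillon → Brightwater: 91% × 100% × 48% = 43.68%.
Total: 11.83% + 32% + 43.68% = 87.51%.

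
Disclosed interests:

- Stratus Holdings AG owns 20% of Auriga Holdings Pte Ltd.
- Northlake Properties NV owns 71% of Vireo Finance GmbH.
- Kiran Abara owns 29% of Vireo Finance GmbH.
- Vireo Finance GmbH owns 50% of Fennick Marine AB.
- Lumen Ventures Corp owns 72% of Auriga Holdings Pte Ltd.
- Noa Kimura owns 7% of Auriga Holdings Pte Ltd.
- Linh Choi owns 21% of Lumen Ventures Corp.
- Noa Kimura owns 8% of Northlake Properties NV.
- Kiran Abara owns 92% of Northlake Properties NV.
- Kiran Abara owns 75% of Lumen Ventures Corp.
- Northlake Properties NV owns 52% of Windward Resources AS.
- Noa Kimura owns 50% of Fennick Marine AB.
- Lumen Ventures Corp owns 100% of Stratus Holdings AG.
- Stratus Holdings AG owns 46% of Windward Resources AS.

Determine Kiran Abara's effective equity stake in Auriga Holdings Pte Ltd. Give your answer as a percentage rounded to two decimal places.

69.00%

Kiran reaches Auriga along 2 paths.
Via Lumen: 75% × 72% = 54%.
Via Lumen → Stratus: 75% × 100% × 20% = 15%.
Total: 54% + 15% = 69%.
Rounded: 69.00%.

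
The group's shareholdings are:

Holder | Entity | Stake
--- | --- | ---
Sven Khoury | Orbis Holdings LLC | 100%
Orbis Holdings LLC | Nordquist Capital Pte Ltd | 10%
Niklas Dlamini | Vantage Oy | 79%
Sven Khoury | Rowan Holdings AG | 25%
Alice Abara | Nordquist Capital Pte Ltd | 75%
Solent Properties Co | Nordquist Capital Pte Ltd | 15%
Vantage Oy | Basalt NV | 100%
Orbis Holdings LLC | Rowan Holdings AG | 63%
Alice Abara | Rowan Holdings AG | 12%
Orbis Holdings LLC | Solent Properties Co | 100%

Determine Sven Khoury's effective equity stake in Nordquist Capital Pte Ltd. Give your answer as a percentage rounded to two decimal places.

25.00%

Sven reaches Nordquist along 2 paths.
Via Orbis: 100% × 10% = 10%.
Via Orbis → Solent: 100% × 100% × 15% = 15%.
Total: 10% + 15% = 25%.
Rounded: 25.00%.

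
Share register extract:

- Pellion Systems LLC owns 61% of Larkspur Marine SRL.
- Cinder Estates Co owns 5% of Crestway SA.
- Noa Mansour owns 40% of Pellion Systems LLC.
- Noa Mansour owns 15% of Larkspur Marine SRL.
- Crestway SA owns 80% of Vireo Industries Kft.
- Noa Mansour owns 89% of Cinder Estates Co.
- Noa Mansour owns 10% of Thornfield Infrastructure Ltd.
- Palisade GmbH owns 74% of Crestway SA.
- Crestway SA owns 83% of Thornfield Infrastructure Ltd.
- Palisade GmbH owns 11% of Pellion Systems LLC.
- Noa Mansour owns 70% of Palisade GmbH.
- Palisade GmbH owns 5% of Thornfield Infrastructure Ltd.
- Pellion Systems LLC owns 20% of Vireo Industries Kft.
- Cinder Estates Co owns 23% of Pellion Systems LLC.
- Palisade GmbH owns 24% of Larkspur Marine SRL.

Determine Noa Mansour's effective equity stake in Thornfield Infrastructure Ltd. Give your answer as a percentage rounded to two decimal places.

60.19%

Noa reaches Thornfield along 4 paths.
Direct stake: 10% = 10%.
Via Cinder → Crestway: 89% × 5% × 83% = 3.6935%.
Via Palisade → Crestway: 70% × 74% × 83% = 42.994%.
Via Palisade: 70% × 5% = 3.5%.
Total: 10% + 3.6935% + 42.994% + 3.5% = 60.1875%.
Rounded: 60.19%.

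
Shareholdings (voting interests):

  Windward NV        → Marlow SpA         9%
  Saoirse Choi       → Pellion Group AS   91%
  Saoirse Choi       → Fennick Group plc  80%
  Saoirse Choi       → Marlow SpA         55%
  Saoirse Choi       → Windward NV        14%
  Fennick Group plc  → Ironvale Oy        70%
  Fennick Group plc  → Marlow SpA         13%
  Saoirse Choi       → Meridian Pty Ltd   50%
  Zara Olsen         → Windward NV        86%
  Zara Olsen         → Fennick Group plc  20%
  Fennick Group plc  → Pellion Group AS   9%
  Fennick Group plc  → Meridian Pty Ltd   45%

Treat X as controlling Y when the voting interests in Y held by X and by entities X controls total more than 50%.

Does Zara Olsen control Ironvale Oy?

No

Zara holds 86% of Windward, so Zara controls Windward.
Neither Zara nor any entity Zara controls holds any voting interest in Ironvale.
So Zara does not control Ironvale.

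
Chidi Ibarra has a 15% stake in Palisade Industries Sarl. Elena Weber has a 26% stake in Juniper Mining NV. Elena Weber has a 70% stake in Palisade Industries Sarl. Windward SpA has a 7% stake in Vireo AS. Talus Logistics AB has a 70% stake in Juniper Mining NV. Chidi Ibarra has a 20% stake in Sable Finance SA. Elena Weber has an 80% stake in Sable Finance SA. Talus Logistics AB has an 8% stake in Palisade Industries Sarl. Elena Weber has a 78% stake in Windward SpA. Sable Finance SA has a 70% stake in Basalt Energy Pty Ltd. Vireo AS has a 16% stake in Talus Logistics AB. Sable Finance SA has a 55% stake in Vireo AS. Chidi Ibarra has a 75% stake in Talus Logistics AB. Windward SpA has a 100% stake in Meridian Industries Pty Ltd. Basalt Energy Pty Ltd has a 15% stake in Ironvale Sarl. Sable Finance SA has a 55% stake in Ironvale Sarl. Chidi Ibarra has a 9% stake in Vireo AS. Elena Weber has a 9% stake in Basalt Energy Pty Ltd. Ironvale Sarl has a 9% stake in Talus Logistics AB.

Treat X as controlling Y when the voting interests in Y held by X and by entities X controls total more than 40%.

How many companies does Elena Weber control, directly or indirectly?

7

Elena holds 80% of Sable, so Elena controls Sable.
Elena holds 78% of Windward, so Elena controls Windward.
Windward and Sable together hold 7% + 55% = 62% of Vireo, so Elena controls Vireo.
Sable and Elena together hold 70% + 9% = 79% of Basalt, so Elena controls Basalt.
Windward holds 100% of Meridian, so Elena controls Meridian.
Basalt and Sable together hold 15% + 55% = 70% of Ironvale, so Elena controls Ironvale.
Elena holds 70% of Palisade, so Elena controls Palisade.
No other company's threshold is met.
Elena controls 7 companies.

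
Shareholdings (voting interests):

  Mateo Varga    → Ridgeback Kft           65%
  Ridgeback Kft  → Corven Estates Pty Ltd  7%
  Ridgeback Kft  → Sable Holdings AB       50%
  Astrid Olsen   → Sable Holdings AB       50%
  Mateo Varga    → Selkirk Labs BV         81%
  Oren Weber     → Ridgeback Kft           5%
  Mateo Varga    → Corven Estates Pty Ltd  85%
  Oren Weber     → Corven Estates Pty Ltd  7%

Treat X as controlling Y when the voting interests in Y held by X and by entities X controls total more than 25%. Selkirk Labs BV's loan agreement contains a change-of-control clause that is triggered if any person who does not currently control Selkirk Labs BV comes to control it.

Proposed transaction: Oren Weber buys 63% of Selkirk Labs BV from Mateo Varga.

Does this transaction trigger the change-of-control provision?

Yes

The purchase adds only to Oren's holdings (Mateo's stake shrinks), so Oren is the only person who could newly come to control Selkirk.
Oren's largest direct stake is 7% in Corven, which does not meet the threshold, so Oren controls no company.
Neither Oren nor any entity Oren controls holds any voting interest in Selkirk.
So before the transaction, Oren does not control Selkirk.
After the purchase, Oren holds 63% of Selkirk directly, and Mateo's stake falls to 18%.
Oren holds 63% of Selkirk, so Oren controls Selkirk.
Oren did not control Selkirk before and does after, so the clause is triggered.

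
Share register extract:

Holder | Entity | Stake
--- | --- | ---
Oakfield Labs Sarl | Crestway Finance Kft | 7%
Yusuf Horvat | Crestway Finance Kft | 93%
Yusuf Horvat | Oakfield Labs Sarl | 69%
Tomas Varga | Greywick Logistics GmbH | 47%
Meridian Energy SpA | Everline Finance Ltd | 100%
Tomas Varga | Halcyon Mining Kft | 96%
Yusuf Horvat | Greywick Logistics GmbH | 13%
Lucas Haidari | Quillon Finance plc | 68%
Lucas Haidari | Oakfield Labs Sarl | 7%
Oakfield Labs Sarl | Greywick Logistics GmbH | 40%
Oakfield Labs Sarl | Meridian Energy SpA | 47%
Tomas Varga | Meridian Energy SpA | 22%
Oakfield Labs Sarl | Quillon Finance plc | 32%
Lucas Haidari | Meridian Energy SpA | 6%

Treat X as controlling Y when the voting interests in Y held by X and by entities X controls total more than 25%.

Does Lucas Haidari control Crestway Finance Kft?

No

Lucas holds 68% of Quillon, so Lucas controls Quillon.
Neither Lucas nor any entity Lucas controls holds any voting interest in Crestway.
So Lucas does not control Crestway.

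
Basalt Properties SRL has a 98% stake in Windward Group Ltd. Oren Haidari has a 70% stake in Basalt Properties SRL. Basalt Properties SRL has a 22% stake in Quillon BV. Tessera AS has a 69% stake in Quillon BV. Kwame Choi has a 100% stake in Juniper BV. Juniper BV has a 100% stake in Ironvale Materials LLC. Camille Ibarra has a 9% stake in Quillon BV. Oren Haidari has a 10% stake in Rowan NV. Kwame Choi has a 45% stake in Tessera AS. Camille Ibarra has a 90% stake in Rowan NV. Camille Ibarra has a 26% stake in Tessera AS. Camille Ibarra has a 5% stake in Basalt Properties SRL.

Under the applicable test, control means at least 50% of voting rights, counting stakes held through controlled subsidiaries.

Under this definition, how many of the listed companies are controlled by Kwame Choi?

Kwame holds 100% of Juniper, so Kwame controls Juniper.
Juniper holds 100% of Ironvale, so Kwame controls Ironvale.
No other company's threshold is met.
Kwame controls 2 companies.

2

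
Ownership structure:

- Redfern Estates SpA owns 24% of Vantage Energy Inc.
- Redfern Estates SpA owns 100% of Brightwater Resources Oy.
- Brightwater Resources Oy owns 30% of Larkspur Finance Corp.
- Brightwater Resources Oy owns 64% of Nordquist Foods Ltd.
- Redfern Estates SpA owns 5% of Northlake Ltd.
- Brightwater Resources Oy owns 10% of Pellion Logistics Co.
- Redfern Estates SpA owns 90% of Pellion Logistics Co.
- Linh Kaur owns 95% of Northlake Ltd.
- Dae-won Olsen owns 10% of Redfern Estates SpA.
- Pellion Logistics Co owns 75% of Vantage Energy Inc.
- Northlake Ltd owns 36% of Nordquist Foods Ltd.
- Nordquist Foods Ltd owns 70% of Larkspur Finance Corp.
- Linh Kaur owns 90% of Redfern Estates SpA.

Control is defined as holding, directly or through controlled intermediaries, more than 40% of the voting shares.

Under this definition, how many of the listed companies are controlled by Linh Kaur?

Linh holds 90% of Redfern, so Linh controls Redfern.
Redfern holds 100% of Brightwater, so Linh controls Brightwater.
Redfern and Linh together hold 5% + 95% = 100% of Northlake, so Linh controls Northlake.
Northlake and Brightwater together hold 36% + 64% = 100% of Nordquist, so Linh controls Nordquist.
Brightwater and Redfern together hold 10% + 90% = 100% of Pellion, so Linh controls Pellion.
Redfern and Pellion together hold 24% + 75% = 99% of Vantage, so Linh controls Vantage.
Brightwater and Nordquist together hold 30% + 70% = 100% of Larkspur, so Linh controls Larkspur.
Linh controls 7 companies.

7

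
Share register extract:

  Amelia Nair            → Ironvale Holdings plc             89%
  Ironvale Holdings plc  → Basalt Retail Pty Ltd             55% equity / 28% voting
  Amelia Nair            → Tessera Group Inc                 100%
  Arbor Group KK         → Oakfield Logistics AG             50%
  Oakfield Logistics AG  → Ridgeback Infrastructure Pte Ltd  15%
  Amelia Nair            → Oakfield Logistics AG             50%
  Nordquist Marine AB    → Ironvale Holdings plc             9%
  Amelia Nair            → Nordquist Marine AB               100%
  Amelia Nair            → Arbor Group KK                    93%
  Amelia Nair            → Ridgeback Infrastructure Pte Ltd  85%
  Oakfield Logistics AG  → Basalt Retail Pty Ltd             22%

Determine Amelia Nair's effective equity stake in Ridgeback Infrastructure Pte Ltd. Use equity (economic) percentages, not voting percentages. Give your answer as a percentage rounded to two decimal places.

99.48%

Amelia reaches Ridgeback along 3 paths.
Direct stake: 85% = 85%.
Via Oakfield: 50% × 15% = 7.5%.
Via Arbor → Oakfield: 93% × 50% × 15% = 6.975%.
Total: 85% + 7.5% + 6.975% = 99.475%.
Rounded: 99.48%.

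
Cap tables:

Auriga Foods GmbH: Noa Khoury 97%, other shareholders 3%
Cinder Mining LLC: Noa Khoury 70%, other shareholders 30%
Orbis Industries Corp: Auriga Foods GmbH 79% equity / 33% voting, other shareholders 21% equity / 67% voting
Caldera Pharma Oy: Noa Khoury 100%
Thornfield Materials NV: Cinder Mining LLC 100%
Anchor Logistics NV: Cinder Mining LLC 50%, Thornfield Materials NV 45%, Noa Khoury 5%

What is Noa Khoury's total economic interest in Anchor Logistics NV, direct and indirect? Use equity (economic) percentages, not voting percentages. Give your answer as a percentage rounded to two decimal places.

Noa reaches Anchor along 3 paths.
Via Cinder: 70% × 50% = 35%.
Via Cinder → Thornfield: 70% × 100% × 45% = 31.5%.
Direct stake: 5% = 5%.
Total: 35% + 31.5% + 5% = 71.5%.
Rounded: 71.50%.

71.50%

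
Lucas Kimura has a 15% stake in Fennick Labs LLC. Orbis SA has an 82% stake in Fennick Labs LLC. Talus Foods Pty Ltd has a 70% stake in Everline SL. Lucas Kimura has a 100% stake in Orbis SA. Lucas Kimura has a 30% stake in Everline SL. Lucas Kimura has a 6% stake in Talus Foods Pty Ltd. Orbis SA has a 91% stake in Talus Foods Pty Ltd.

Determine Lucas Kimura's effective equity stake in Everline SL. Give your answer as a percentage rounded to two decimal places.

97.90%

Lucas reaches Everline along 3 paths.
Direct stake: 30% = 30%.
Via Orbis → Talus: 100% × 91% × 70% = 63.7%.
Via Talus: 6% × 70% = 4.2%.
Total: 30% + 63.7% + 4.2% = 97.9%.
Rounded: 97.90%.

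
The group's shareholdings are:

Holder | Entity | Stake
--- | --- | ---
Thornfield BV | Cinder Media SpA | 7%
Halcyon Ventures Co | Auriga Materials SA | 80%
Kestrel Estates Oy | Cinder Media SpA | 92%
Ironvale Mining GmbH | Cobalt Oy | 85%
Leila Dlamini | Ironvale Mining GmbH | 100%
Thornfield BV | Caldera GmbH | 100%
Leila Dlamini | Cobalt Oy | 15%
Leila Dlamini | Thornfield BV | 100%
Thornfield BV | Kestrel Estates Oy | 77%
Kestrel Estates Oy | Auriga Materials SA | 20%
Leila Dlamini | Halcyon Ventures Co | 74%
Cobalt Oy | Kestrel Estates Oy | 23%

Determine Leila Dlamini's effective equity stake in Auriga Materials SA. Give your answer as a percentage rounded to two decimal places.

79.20%

Leila reaches Auriga along 4 paths.
Via Thornfield → Kestrel: 100% × 77% × 20% = 15.4%.
Via Ironvale → Cobalt → Kestrel: 100% × 85% × 23% × 20% = 3.91%.
Via Cobalt → Kestrel: 15% × 23% × 20% = 0.69%.
Via Halcyon: 74% × 80% = 59.2%.
Total: 15.4% + 3.91% + 0.69% + 59.2% = 79.2%.
Rounded: 79.20%.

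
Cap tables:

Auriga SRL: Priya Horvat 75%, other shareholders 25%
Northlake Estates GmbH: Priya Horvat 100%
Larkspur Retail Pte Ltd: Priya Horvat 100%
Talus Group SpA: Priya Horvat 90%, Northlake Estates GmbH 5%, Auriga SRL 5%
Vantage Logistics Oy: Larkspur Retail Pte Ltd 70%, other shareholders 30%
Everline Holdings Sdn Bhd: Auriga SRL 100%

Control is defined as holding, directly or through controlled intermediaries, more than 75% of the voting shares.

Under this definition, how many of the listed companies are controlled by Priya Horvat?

3

Priya holds 100% of Northlake, so Priya controls Northlake.
Priya holds 100% of Larkspur, so Priya controls Larkspur.
Priya and Northlake together hold 90% + 5% = 95% of Talus, so Priya controls Talus.
No other company's threshold is met.
Priya controls 3 companies.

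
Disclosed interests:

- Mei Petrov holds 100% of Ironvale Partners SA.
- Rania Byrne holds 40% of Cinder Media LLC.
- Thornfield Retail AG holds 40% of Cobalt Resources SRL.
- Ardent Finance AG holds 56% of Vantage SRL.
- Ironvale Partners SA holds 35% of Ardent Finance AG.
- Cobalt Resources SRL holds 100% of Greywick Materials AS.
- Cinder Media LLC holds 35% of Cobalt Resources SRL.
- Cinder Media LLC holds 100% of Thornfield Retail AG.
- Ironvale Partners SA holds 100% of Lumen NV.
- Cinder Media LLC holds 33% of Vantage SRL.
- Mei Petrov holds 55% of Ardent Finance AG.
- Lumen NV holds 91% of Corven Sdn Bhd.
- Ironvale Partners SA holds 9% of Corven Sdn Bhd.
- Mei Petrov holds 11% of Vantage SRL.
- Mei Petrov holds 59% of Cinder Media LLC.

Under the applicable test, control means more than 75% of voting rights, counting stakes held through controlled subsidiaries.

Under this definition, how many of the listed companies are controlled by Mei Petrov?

Mei holds 100% of Ironvale, so Mei controls Ironvale.
Ironvale and Mei together hold 35% + 55% = 90% of Ardent, so Mei controls Ardent.
Ironvale holds 100% of Lumen, so Mei controls Lumen.
Ironvale and Lumen together hold 9% + 91% = 100% of Corven, so Mei controls Corven.
No other company's threshold is met.
Mei controls 4 companies.

4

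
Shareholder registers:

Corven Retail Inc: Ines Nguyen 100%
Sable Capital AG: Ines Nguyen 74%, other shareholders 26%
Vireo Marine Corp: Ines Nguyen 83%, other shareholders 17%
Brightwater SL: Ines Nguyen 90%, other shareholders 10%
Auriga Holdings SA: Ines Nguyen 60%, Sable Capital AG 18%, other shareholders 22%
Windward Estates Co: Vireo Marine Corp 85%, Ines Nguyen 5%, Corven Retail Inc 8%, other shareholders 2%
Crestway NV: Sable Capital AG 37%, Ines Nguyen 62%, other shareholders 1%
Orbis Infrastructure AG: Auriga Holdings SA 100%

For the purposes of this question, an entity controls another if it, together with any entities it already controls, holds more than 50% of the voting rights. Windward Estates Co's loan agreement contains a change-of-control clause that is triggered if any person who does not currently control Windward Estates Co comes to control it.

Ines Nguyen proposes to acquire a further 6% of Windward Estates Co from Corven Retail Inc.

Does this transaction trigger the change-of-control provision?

The purchase adds only to Ines's holdings (Corven's stake shrinks), so Ines is the only person who could newly come to control Windward.
Ines holds 83% of Vireo, so Ines controls Vireo.
Ines holds 100% of Corven, so Ines controls Corven.
Vireo and Ines and Corven together hold 85% + 5% + 8% = 98% of Windward, so Ines controls Windward.
So Ines already controls Windward before the transaction.
After the purchase, Ines's direct stake in Windward rises to 5% + 6% = 11%, and Corven's stake falls to 2%.
Ines controlled Windward already, so this is not a new person acquiring control; every other person's position is unchanged or reduced.
No new person acquires control, so the clause is not triggered.

No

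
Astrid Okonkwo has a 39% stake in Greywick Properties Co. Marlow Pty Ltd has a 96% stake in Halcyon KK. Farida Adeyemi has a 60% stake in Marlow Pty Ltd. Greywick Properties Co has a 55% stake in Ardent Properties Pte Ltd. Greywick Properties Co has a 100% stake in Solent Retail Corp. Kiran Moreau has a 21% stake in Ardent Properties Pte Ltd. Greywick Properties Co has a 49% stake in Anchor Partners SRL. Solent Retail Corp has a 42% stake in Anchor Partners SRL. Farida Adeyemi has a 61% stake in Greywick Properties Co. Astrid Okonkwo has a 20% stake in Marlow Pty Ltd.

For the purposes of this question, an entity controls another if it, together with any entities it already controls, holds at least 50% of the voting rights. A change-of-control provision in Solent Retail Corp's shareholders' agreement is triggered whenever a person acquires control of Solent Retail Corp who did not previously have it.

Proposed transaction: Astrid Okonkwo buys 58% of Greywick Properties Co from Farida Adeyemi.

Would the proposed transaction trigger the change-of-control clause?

The purchase adds only to Astrid's holdings (Farida's stake shrinks), so Astrid is the only person who could newly come to control Solent.
Astrid's largest direct stake is 39% in Greywick, which does not meet the threshold, so Astrid controls no company.
Neither Astrid nor any entity Astrid controls holds any voting interest in Solent.
So before the transaction, Astrid does not control Solent.
After the purchase, Astrid's direct stake in Greywick rises to 39% + 58% = 97%, and Farida's stake falls to 3%.
Astrid holds 97% of Greywick, so Astrid controls Greywick.
Greywick holds 100% of Solent, so Astrid controls Solent.
Astrid did not control Solent before and does after, so the clause is triggered.

Yes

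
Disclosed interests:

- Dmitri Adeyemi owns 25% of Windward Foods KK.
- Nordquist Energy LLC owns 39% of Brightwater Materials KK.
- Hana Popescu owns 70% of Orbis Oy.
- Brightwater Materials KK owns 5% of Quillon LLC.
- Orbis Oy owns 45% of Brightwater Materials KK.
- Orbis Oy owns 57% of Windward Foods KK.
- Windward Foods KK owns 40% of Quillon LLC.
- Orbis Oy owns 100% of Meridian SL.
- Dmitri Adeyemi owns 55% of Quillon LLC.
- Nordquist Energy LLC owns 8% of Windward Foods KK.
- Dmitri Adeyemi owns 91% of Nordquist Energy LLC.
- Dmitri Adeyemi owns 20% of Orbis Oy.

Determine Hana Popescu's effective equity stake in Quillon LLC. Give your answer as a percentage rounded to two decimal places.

17.54%

Hana reaches Quillon along 2 paths.
Via Orbis → Brightwater: 70% × 45% × 5% = 1.575%.
Via Orbis → Windward: 70% × 57% × 40% = 15.96%.
Total: 1.575% + 15.96% = 17.535%.
Rounded: 17.54%.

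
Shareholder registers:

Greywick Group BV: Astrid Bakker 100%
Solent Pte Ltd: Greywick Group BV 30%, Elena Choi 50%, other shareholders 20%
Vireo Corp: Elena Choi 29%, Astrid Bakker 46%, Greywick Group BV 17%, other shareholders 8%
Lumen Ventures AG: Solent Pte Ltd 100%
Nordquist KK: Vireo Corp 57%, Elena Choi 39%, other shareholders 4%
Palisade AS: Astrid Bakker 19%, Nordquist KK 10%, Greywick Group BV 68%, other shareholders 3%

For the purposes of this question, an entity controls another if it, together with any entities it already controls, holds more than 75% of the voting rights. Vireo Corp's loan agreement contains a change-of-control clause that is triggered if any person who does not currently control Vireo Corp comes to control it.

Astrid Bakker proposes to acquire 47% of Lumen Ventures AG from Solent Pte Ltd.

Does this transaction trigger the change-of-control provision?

No

The purchase adds only to Astrid's holdings (Solent's stake shrinks), so Astrid is the only person who could newly come to control Vireo.
Astrid holds 100% of Greywick, so Astrid controls Greywick.
Astrid and Greywick together hold 19% + 68% = 87% of Palisade, so Astrid controls Palisade.
In Vireo, Astrid's side holds only 46% + 17% = 63%, not > 75%.
So before the transaction, Astrid does not control Vireo.
After the purchase, Astrid holds 47% of Lumen directly, and Solent's stake falls to 53%.
Astrid's side now holds 47% of Lumen, not > 75%, so Astrid still does not control Lumen.
After the transaction, Astrid's side holds 46% + 17% = 63% of Vireo, not > 75%, so Astrid still does not control Vireo.
No new person acquires control, so the clause is not triggered.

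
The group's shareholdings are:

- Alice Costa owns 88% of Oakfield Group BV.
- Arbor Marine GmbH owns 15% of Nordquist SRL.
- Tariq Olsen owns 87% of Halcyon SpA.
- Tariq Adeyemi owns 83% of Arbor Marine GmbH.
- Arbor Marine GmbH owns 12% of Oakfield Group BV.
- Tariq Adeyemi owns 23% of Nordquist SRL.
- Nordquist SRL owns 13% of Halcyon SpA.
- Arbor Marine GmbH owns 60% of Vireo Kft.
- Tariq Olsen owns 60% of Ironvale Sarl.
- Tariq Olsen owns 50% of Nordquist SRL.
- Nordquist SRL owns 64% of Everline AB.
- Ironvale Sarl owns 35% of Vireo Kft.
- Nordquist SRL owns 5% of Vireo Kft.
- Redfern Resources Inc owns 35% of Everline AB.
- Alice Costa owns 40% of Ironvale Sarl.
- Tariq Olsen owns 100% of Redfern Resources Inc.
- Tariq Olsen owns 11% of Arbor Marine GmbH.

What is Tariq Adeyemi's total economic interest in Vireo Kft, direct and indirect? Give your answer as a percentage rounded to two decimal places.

Tariq Adeyemi reaches Vireo along 3 paths.
Via Arbor: 83% × 60% = 49.8%.
Via Arbor → Nordquist: 83% × 15% × 5% = 0.6225%.
Via Nordquist: 23% × 5% = 1.15%.
Total: 49.8% + 0.6225% + 1.15% = 51.5725%.
Rounded: 51.57%.

51.57%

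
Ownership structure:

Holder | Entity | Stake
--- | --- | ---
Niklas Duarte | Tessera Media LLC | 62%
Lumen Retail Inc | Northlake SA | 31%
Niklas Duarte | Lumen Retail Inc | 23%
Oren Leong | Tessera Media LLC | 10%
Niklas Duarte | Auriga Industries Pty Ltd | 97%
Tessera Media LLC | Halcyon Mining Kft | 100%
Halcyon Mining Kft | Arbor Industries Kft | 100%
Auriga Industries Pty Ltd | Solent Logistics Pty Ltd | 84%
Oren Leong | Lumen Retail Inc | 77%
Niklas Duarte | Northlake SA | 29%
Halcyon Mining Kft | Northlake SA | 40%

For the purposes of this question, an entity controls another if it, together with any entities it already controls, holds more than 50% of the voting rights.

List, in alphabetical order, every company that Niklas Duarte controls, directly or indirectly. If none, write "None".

Arbor Industries Kft, Auriga Industries Pty Ltd, Halcyon Mining Kft, Northlake SA, Solent Logistics Pty Ltd, Tessera Media LLC

Niklas holds 62% of Tessera, so Niklas controls Tessera.
Niklas holds 97% of Auriga, so Niklas controls Auriga.
Tessera holds 100% of Halcyon, so Niklas controls Halcyon.
Halcyon holds 100% of Arbor, so Niklas controls Arbor.
Niklas and Halcyon together hold 29% + 40% = 69% of Northlake, so Niklas controls Northlake.
Auriga holds 84% of Solent, so Niklas controls Solent.
No other company's threshold is met.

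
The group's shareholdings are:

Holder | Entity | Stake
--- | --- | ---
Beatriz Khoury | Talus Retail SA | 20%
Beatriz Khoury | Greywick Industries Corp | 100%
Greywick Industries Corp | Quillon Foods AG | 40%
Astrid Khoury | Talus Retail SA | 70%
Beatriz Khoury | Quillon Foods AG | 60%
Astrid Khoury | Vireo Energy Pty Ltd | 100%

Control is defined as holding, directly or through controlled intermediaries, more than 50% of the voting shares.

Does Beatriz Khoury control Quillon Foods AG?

Beatriz holds 100% of Greywick, so Beatriz controls Greywick.
Greywick and Beatriz together hold 40% + 60% = 100% of Quillon, so Beatriz controls Quillon.

Yes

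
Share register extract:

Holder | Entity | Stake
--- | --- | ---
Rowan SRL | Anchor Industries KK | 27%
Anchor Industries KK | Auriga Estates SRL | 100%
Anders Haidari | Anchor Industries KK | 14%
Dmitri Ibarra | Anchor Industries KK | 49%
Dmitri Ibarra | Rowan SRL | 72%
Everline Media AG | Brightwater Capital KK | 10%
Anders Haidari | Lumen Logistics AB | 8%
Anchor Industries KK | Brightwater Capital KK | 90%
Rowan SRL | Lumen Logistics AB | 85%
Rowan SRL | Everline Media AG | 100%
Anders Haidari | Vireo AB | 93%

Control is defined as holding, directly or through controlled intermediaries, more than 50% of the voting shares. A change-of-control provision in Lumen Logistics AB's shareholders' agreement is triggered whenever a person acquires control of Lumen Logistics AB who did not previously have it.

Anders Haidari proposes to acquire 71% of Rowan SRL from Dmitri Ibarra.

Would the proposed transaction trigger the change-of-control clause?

Yes

The purchase adds only to Anders's holdings (Dmitri's stake shrinks), so Anders is the only person who could newly come to control Lumen.
Anders holds 93% of Vireo, so Anders controls Vireo.
In Lumen, Anders's side holds only 8%, not > 50%.
So before the transaction, Anders does not control Lumen.
After the purchase, Anders holds 71% of Rowan directly, and Dmitri's stake falls to 1%.
Anders holds 71% of Rowan, so Anders controls Rowan.
Anders and Rowan together hold 8% + 85% = 93% of Lumen, so Anders controls Lumen.
Anders did not control Lumen before and does after, so the clause is triggered.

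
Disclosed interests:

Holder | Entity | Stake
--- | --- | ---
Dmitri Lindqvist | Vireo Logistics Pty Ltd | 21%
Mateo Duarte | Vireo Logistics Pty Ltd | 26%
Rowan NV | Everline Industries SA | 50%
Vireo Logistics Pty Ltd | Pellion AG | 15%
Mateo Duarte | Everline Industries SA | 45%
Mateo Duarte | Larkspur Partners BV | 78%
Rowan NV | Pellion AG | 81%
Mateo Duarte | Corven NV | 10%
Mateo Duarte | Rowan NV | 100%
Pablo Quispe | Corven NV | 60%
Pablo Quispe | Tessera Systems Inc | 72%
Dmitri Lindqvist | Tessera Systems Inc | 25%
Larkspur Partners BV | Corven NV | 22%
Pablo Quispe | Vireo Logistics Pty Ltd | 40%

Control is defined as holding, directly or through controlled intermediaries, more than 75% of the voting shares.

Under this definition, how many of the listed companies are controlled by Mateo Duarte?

Mateo holds 100% of Rowan, so Mateo controls Rowan.
Rowan and Mateo together hold 50% + 45% = 95% of Everline, so Mateo controls Everline.
Rowan holds 81% of Pellion, so Mateo controls Pellion.
Mateo holds 78% of Larkspur, so Mateo controls Larkspur.
No other company's threshold is met.
Mateo controls 4 companies.

4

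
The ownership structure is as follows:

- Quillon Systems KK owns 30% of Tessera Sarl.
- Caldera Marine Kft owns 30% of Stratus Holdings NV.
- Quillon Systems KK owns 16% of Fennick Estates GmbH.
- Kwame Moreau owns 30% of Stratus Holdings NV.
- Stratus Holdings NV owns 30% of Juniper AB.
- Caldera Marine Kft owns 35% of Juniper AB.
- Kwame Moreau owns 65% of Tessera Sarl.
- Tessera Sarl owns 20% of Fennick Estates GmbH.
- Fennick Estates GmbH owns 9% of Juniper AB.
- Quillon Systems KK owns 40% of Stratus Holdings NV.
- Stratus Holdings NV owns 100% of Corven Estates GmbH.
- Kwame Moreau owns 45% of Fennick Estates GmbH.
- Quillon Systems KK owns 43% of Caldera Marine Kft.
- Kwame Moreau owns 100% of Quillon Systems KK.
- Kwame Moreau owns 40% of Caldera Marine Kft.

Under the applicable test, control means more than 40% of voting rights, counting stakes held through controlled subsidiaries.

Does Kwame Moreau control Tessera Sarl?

Kwame holds 100% of Quillon, so Kwame controls Quillon.
Kwame and Quillon together hold 65% + 30% = 95% of Tessera, so Kwame controls Tessera.

Yes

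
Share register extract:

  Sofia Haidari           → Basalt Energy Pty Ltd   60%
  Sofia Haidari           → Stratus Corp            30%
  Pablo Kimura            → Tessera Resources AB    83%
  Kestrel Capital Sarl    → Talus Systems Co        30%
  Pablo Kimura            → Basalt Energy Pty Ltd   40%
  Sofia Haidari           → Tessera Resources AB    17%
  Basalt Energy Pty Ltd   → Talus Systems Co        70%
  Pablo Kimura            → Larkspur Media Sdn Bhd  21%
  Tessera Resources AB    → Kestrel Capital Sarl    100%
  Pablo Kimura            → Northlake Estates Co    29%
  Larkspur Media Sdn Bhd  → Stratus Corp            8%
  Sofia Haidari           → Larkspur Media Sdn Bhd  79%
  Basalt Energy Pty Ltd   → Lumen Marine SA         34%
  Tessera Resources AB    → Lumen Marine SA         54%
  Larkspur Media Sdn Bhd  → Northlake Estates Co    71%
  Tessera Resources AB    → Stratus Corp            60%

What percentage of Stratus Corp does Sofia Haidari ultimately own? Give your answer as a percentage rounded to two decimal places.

46.52%

Sofia reaches Stratus along 3 paths.
Direct stake: 30% = 30%.
Via Tessera: 17% × 60% = 10.2%.
Via Larkspur: 79% × 8% = 6.32%.
Total: 30% + 10.2% + 6.32% = 46.52%.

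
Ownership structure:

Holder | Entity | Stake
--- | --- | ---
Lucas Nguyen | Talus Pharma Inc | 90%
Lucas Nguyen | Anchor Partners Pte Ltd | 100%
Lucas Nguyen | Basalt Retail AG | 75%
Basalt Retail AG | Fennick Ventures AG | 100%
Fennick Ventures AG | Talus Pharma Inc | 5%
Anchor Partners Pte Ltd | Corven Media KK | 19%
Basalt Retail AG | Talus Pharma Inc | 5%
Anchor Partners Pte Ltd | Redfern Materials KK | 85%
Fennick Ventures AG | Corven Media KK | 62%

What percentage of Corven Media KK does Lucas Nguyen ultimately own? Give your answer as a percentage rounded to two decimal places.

Lucas reaches Corven along 2 paths.
Via Anchor: 100% × 19% = 19%.
Via Basalt → Fennick: 75% × 100% × 62% = 46.5%.
Total: 19% + 46.5% = 65.5%.
Rounded: 65.50%.

65.50%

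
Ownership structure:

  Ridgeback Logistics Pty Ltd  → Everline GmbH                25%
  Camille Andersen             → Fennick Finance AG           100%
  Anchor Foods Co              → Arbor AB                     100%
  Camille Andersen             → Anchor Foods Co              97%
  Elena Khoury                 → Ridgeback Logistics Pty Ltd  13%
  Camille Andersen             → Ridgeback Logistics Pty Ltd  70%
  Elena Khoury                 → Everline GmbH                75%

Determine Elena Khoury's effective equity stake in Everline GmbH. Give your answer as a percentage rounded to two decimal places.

78.25%

Elena reaches Everline along 2 paths.
Via Ridgeback: 13% × 25% = 3.25%.
Direct stake: 75% = 75%.
Total: 3.25% + 75% = 78.25%.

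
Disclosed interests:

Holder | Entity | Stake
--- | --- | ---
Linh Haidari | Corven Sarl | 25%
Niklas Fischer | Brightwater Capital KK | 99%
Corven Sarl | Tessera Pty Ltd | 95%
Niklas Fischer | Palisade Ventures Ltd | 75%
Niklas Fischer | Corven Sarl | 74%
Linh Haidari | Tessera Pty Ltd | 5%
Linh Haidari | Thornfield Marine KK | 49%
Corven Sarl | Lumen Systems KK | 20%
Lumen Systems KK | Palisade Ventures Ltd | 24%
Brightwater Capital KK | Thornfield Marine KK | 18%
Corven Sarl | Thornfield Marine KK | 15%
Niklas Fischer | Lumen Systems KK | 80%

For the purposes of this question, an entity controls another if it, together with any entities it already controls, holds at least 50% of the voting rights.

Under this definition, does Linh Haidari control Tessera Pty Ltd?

No

Linh's largest direct stake is 49% in Thornfield, which does not meet the threshold, so Linh controls no company.
In Tessera, Linh's side holds only 5%, not ≥ 50%.
So Linh does not control Tessera.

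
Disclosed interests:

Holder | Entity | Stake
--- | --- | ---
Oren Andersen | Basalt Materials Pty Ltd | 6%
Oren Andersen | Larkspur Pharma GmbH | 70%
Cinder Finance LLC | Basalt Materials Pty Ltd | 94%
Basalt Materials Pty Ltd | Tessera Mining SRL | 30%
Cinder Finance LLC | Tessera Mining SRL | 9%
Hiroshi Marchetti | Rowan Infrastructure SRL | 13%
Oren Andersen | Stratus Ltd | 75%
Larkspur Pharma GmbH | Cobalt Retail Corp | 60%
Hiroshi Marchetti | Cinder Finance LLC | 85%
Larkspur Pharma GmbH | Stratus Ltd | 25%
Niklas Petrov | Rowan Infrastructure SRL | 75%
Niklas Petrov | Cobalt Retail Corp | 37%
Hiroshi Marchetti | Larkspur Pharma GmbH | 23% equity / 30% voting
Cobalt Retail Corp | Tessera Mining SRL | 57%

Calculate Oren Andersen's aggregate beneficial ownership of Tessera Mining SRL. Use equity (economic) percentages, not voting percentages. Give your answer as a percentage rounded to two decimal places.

Oren reaches Tessera along 2 paths.
Via Basalt: 6% × 30% = 1.8%.
Via Larkspur → Cobalt: 70% × 60% × 57% = 23.94%.
Total: 1.8% + 23.94% = 25.74%.

25.74%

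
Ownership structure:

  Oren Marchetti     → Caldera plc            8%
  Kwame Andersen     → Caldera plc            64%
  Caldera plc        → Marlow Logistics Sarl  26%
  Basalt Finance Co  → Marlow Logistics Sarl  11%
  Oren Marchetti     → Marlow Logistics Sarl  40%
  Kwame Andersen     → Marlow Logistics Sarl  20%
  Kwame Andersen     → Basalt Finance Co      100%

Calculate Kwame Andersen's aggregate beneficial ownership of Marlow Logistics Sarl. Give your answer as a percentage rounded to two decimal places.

Kwame reaches Marlow along 3 paths.
Direct stake: 20% = 20%.
Via Basalt: 100% × 11% = 11%.
Via Caldera: 64% × 26% = 16.64%.
Total: 20% + 11% + 16.64% = 47.64%.

47.64%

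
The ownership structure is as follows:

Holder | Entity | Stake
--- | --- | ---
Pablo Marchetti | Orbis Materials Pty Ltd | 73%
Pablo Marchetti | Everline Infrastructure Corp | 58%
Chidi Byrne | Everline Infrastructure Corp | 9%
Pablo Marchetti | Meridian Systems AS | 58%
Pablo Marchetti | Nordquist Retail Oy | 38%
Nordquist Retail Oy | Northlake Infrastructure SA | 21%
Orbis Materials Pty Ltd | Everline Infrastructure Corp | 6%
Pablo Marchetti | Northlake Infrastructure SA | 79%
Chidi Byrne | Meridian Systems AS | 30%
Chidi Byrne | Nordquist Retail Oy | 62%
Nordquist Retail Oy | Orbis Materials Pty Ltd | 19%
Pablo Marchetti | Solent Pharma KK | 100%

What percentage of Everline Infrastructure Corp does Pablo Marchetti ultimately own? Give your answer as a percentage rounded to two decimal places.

Pablo reaches Everline along 3 paths.
Direct stake: 58% = 58%.
Via Orbis: 73% × 6% = 4.38%.
Via Nordquist → Orbis: 38% × 19% × 6% = 0.4332%.
Total: 58% + 4.38% + 0.4332% = 62.8132%.
Rounded: 62.81%.

62.81%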